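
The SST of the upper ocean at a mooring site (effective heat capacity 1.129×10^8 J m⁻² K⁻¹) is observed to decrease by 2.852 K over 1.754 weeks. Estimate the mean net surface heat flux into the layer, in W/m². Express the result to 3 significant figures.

Areal heat capacity C = 1.129×10^8 J m⁻² K⁻¹ (given).
Required heat per unit area: Q = C ΔT = 1.13×10^8 × -2.852 = -3.22×10^8 J/m².
Flux F = Q / Δt = -3.22×10^8 / 1.06×10^6 s = -304 W/m².

-304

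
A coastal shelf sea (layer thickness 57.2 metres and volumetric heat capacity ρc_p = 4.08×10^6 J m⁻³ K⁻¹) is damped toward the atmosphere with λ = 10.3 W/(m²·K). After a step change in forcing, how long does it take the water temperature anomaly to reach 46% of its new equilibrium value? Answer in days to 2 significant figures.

Areal heat capacity C = ρc_p × D = 4.08×10^6 × 57.2 = 2.33×10^8 J m⁻² K⁻¹.
τ = C / λ = 2.33×10^8 / 10.3 = 2.27×10^7 s.
Fraction reached: 1 − e^(−t/τ) = 0.46 ⇒ t = −τ ln(1 − 0.46) = τ × 0.616.
t = 1.40×10^7 s = 162 days.

160 days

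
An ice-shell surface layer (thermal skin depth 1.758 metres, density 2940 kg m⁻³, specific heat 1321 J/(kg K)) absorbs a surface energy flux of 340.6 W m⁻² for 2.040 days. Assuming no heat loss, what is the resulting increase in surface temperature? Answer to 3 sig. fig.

Areal heat capacity C = ρ c_p D = 2940 × 1321 × 1.758 = 6.83×10^6 J m⁻² K⁻¹.
Net heat input Q = F Δt = 340.6 × (2.040 days × 86400 s/day) = 6.00×10^7 J/m².
ΔT = Q / C = 6.00×10^7 / 6.83×10^6 = 8.79 K.

8.79 K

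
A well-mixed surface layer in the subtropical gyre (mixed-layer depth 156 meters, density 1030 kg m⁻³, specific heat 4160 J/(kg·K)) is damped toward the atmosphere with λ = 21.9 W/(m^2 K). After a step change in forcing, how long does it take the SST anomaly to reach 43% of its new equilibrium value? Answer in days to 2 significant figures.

200 days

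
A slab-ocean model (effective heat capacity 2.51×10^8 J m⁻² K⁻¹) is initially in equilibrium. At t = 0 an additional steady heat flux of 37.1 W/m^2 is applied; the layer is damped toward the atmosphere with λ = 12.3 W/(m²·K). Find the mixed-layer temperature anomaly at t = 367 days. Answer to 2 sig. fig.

Areal heat capacity C = 2.51×10^8 J m⁻² K⁻¹ (given).
τ = C / λ = 2.51×10^8 / 12.3 = 2.04×10^7 s.
Equilibrium anomaly ΔT_eq = F / λ = 37.1 / 12.3 = 3.02 K.
t = 367 days = 3.17×10^7 s, so t/τ = 1.55.
ΔT(t) = ΔT_eq (1 − e^(−t/τ)) = 3.02 × (1 − e^−1.55) = 2.38 K.

2.4 K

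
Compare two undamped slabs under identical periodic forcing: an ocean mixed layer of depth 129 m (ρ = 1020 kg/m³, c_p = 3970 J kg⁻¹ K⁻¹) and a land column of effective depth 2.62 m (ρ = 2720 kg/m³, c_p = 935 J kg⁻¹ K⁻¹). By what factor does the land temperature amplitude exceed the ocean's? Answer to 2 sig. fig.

C_ocean = 1020 × 3970 × 129 = 5.22×10^8 J/(m²·K).
C_land = 2720 × 935 × 2.62 = 6.66×10^6 J/(m²·K).
Undamped amplitude ∝ 1/C, so A_land/A_ocean = C_ocean/C_land = 78.4.

78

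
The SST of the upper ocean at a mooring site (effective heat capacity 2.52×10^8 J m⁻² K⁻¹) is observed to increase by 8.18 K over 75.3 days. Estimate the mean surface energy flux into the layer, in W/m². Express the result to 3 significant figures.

317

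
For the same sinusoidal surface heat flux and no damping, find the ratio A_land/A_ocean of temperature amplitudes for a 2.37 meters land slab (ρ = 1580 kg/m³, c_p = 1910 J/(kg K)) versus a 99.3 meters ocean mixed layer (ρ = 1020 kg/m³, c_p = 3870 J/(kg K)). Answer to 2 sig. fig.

55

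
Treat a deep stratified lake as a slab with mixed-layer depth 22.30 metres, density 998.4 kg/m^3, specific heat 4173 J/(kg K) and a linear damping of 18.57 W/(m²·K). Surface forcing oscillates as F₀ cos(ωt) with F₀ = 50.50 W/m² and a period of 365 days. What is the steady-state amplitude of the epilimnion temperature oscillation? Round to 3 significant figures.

Areal heat capacity C = ρ c_p D = 998.4 × 4173 × 22.30 = 9.29×10^7 J/(m^2 K).
Angular frequency ω = 2π / T = 2π / 3.15×10^7 s = 1.99×10^-7 s⁻¹.
√((Cω)² + λ²) = √((18.5)² + 18.57²) = 26.2 W/(m²·K).
Amplitude A = F₀ / √((Cω)²+λ²) = 50.50 / 26.2 = 1.93 K.

1.93 K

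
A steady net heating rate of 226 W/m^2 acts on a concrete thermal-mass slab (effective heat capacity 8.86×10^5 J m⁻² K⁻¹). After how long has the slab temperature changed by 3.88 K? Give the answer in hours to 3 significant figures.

Areal heat capacity C = 8.86×10^5 J m⁻² K⁻¹ (given).
Time required: Δt = C ΔT / F = 8.86×10^5 × 3.88 / 226 = 15200 s.
In hours: 15200 s / (3600 s/hour) = 4.23 hours.

4.23 hours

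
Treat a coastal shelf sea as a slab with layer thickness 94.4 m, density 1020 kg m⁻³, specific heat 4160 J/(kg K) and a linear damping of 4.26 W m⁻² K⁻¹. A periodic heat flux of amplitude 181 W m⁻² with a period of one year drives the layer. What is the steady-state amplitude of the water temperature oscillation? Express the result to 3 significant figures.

Areal heat capacity C = ρ c_p D = 1020 × 4160 × 94.4 = 4.01×10^8 J/(m^2 K).
Angular frequency ω = 2π / T = 2π / 3.15×10^7 s = 1.99×10^-7 s⁻¹.
√((Cω)² + λ²) = √((79.8)² + 4.26²) = 79.9 W/(m²·K).
Amplitude A = F₀ / √((Cω)²+λ²) = 181 / 79.9 = 2.26 K.

2.26 K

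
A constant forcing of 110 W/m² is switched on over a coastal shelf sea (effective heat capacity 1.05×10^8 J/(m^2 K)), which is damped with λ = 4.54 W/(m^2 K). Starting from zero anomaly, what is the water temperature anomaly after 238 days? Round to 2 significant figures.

14 K

Areal heat capacity C = 1.05×10^8 J/(m^2 K) (given).
τ = C / λ = 1.05×10^8 / 4.54 = 2.31×10^7 s.
Equilibrium anomaly ΔT_eq = F / λ = 110 / 4.54 = 24.2 K.
t = 238 days = 2.06×10^7 s, so t/τ = 0.889.
ΔT(t) = ΔT_eq (1 − e^(−t/τ)) = 24.2 × (1 − e^−0.889) = 14.3 K.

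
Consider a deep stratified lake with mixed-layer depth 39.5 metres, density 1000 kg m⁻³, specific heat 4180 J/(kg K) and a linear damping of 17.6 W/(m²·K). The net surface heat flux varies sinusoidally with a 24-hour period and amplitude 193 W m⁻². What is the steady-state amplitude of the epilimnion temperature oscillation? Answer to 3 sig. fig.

0.0161 K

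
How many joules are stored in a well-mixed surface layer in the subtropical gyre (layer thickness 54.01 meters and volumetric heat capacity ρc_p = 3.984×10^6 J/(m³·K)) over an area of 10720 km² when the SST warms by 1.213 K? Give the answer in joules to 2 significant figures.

2.8×10^18 J

Areal heat capacity C = ρc_p × D = 3.984×10^6 × 54.01 = 2.15×10^8 J m⁻² K⁻¹.
Heat per unit area: q = C ΔT = 2.15×10^8 × 1.213 = 2.61×10^8 J/m².
Total heat: Q = q × A = 2.61×10^8 × (10720 × 10⁶ m²) = 2.80×10^18 J.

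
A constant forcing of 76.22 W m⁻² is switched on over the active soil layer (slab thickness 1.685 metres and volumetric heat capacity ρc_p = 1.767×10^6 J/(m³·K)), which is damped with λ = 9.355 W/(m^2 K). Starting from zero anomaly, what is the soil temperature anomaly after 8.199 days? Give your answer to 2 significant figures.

7.3 K

Areal heat capacity C = ρc_p × D = 1.767×10^6 × 1.685 = 2.98×10^6 J/(m^2 K).
τ = C / λ = 2.98×10^6 / 9.355 = 3.18×10^5 s.
Equilibrium anomaly ΔT_eq = F / λ = 76.22 / 9.355 = 8.15 K.
t = 8.199 days = 7.08×10^5 s, so t/τ = 2.23.
ΔT(t) = ΔT_eq (1 − e^(−t/τ)) = 8.15 × (1 − e^−2.23) = 7.27 K.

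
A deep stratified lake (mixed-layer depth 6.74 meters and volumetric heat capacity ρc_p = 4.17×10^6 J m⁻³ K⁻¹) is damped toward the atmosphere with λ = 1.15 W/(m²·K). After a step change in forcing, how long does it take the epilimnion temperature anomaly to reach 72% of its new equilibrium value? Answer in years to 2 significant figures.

0.99 years

Areal heat capacity C = ρc_p × D = 4.17×10^6 × 6.74 = 2.81×10^7 J/(m²·K).
τ = C / λ = 2.81×10^7 / 1.15 = 2.44×10^7 s.
Fraction reached: 1 − e^(−t/τ) = 0.72 ⇒ t = −τ ln(1 − 0.72) = τ × 1.27.
t = 3.11×10^7 s = 0.986 years.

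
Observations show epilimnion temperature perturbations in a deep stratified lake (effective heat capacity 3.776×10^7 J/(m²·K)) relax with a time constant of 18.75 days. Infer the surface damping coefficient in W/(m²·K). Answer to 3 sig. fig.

23.3

Areal heat capacity C = 3.776×10^7 J/(m²·K) (given).
τ = 18.75 days = 1.62×10^6 s.
λ = C / τ = 3.78×10^7 / 1.62×10^6 = 23.3 W/(m²·K).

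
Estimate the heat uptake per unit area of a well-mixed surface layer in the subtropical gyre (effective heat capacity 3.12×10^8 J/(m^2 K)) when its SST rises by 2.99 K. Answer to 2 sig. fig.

9.3×10^8

Areal heat capacity C = 3.12×10^8 J/(m^2 K) (given).
ΔQ = C ΔT = 3.12×10^8 × 2.99 = 9.33×10^8 J/m².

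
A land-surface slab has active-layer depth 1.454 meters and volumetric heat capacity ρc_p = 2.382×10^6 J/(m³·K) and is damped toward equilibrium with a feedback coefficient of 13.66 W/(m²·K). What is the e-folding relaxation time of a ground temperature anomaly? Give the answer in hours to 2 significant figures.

Areal heat capacity C = ρc_p × D = 2.382×10^6 × 1.454 = 3.46×10^6 J/(m^2 K).
Relaxation time τ = C / λ = 3.46×10^6 / 13.66 = 2.54×10^5 s.
In hours: 2.54×10^5 s / (3600 s/hour) = 70.4 hours.

70 hours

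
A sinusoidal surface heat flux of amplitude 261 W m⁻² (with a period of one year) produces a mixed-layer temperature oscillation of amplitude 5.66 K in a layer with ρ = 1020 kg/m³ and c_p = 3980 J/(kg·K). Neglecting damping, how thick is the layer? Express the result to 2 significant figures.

57 m

ω = 2π / 3.15×10^7 s = 1.99×10^-7 s⁻¹.
Required C = F₀ / (A ω) = 261 / (5.66 × 1.99×10^-7) = 2.31×10^8 J/(m²·K).
D = C / (ρ c_p) = 2.31×10^8 / (1020 × 3980) = 57.0 m.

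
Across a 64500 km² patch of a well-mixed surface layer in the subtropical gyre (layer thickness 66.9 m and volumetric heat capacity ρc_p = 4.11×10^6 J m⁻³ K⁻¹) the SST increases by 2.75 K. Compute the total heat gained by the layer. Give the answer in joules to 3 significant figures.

4.88×10^19 J

Areal heat capacity C = ρc_p × D = 4.11×10^6 × 66.9 = 2.75×10^8 J/(m^2 K).
Heat per unit area: q = C ΔT = 2.75×10^8 × 2.75 = 7.56×10^8 J/m².
Total heat: Q = q × A = 7.56×10^8 × (64500 × 10⁶ m²) = 4.88×10^19 J.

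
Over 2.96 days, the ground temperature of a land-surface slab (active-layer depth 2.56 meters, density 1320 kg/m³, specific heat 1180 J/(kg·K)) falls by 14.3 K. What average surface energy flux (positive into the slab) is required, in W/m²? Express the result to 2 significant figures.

Areal heat capacity C = ρ c_p D = 1320 × 1180 × 2.56 = 3.99×10^6 J/(m²·K).
Required heat per unit area: Q = C ΔT = 3.99×10^6 × -14.3 = -5.70×10^7 J/m².
Flux F = Q / Δt = -5.70×10^7 / 2.56×10^5 s = -223 W/m².

-220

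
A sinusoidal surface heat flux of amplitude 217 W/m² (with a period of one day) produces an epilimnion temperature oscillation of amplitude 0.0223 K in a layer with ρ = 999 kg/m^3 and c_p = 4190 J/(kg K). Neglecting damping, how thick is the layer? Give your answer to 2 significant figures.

ω = 2π / 86400 s = 7.27×10^-5 s⁻¹.
Required C = F₀ / (A ω) = 217 / (0.0223 × 7.27×10^-5) = 1.34×10^8 J/(m²·K).
D = C / (ρ c_p) = 1.34×10^8 / (999 × 4190) = 32.0 m.

32 m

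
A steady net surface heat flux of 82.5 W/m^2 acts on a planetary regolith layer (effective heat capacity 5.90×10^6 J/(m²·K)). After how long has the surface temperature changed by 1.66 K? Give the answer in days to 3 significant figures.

1.37 days

Areal heat capacity C = 5.90×10^6 J/(m²·K) (given).
Time required: Δt = C ΔT / F = 5.90×10^6 × 1.66 / 82.5 = 1.19×10^5 s.
In days: 1.19×10^5 s / (86400 s/day) = 1.37 days.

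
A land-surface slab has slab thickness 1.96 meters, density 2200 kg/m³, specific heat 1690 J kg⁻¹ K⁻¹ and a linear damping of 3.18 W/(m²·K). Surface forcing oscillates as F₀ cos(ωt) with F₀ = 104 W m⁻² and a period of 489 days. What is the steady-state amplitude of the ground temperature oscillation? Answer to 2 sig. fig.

Areal heat capacity C = ρ c_p D = 2200 × 1690 × 1.96 = 7.29×10^6 J/(m²·K).
Angular frequency ω = 2π / T = 2π / 4.22×10^7 s = 1.49×10^-7 s⁻¹.
√((Cω)² + λ²) = √((1.08)² + 3.18²) = 3.36 W/(m²·K).
Amplitude A = F₀ / √((Cω)²+λ²) = 104 / 3.36 = 31.0 K.

31 K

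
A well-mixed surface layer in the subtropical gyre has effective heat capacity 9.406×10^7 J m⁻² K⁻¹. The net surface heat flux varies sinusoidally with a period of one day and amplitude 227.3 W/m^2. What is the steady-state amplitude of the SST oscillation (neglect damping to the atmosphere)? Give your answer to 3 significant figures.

Areal heat capacity C = 9.406×10^7 J m⁻² K⁻¹ (given).
Angular frequency ω = 2π / T = 2π / 86400 s = 7.27×10^-5 s⁻¹.
Cω = 9.41×10^7 × 7.27×10^-5 = 6840 W/(m²·K).
Amplitude A = F₀ / (Cω) = 227.3 / 6840 = 0.0332 K.

0.0332 K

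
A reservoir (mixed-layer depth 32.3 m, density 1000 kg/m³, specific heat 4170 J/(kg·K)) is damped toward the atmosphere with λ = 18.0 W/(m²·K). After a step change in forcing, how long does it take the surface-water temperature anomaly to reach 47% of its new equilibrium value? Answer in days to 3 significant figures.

55.0 days

Areal heat capacity C = ρ c_p D = 1000 × 4170 × 32.3 = 1.35×10^8 J m⁻² K⁻¹.
τ = C / λ = 1.35×10^8 / 18.0 = 7.48×10^6 s.
Fraction reached: 1 − e^(−t/τ) = 0.47 ⇒ t = −τ ln(1 − 0.47) = τ × 0.635.
t = 4.75×10^6 s = 55.0 days.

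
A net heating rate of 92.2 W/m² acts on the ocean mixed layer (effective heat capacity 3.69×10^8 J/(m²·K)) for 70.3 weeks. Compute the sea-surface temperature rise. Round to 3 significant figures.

10.6 K

Areal heat capacity C = 3.69×10^8 J/(m²·K) (given).
Net heat input Q = F Δt = 92.2 × (70.3 weeks × 6.048×10^5 s/week) = 3.92×10^9 J/m².
ΔT = Q / C = 3.92×10^9 / 3.69×10^8 = 10.6 K.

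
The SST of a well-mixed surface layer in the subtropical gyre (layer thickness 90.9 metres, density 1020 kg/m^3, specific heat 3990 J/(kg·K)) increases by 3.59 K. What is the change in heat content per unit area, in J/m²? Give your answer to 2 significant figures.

1.3×10^9

Areal heat capacity C = ρ c_p D = 1020 × 3990 × 90.9 = 3.70×10^8 J/(m²·K).
ΔQ = C ΔT = 3.70×10^8 × 3.59 = 1.33×10^9 J/m².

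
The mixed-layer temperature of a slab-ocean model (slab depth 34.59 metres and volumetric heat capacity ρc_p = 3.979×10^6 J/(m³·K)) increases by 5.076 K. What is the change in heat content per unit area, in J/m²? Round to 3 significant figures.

Areal heat capacity C = ρc_p × D = 3.979×10^6 × 34.59 = 1.38×10^8 J/(m²·K).
ΔQ = C ΔT = 1.38×10^8 × 5.076 = 6.99×10^8 J/m².

6.99×10^8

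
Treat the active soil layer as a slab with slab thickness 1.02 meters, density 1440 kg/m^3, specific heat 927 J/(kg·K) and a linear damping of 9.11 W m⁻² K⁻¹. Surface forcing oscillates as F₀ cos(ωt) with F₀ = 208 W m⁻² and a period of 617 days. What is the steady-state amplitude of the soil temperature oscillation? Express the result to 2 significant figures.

Areal heat capacity C = ρ c_p D = 1440 × 927 × 1.02 = 1.36×10^6 J m⁻² K⁻¹.
Angular frequency ω = 2π / T = 2π / 5.33×10^7 s = 1.18×10^-7 s⁻¹.
√((Cω)² + λ²) = √((0.160)² + 9.11²) = 9.11 W/(m²·K).
Amplitude A = F₀ / √((Cω)²+λ²) = 208 / 9.11 = 22.8 K.

23 K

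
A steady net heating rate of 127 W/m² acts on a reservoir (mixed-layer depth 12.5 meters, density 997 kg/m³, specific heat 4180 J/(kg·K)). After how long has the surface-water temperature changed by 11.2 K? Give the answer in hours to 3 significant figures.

Areal heat capacity C = ρ c_p D = 997 × 4180 × 12.5 = 5.21×10^7 J/(m²·K).
Time required: Δt = C ΔT / F = 5.21×10^7 × 11.2 / 127 = 4.59×10^6 s.
In hours: 4.59×10^6 s / (3600 s/hour) = 1280 hours.

1280 hours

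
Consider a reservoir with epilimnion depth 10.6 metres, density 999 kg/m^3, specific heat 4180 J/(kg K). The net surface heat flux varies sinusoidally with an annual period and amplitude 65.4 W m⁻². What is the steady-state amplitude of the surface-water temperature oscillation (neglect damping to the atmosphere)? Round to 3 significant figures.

7.42 K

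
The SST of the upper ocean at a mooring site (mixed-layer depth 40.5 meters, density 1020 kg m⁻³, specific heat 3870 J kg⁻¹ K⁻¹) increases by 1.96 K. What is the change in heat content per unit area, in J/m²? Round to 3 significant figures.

3.13×10^8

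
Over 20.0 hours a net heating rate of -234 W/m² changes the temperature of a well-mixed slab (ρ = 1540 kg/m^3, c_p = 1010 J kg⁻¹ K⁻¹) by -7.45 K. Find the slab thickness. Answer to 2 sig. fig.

1.5 m

Heat input Q = F Δt = -234 × 72000 s = -1.68×10^7 J/m².
Required areal heat capacity C = Q / ΔT = 2.26×10^6 J/(m²·K).
Depth D = C / (ρ c_p) = 2.26×10^6 / (1540 × 1010) = 1.45 m.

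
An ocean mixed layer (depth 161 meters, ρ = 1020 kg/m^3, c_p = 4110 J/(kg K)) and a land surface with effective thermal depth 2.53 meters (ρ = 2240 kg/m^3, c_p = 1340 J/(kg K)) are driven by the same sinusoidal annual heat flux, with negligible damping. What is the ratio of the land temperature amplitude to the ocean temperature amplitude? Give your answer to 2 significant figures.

89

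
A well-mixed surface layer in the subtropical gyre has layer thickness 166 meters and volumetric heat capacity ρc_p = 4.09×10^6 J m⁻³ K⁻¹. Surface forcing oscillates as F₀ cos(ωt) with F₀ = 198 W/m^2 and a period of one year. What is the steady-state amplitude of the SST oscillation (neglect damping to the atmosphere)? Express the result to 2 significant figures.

1.5 K

Areal heat capacity C = ρc_p × D = 4.09×10^6 × 166 = 6.79×10^8 J m⁻² K⁻¹.
Angular frequency ω = 2π / T = 2π / 3.15×10^7 s = 1.99×10^-7 s⁻¹.
Cω = 6.79×10^8 × 1.99×10^-7 = 135 W/(m²·K).
Amplitude A = F₀ / (Cω) = 198 / 135 = 1.46 K.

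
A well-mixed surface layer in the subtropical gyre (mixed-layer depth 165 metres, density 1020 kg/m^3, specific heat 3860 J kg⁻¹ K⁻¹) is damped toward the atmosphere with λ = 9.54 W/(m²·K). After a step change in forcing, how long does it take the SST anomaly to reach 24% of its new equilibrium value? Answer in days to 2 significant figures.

Areal heat capacity C = ρ c_p D = 1020 × 3860 × 165 = 6.50×10^8 J/(m^2 K).
τ = C / λ = 6.50×10^8 / 9.54 = 6.81×10^7 s.
Fraction reached: 1 − e^(−t/τ) = 0.24 ⇒ t = −τ ln(1 − 0.24) = τ × 0.274.
t = 1.87×10^7 s = 216 days.

220 days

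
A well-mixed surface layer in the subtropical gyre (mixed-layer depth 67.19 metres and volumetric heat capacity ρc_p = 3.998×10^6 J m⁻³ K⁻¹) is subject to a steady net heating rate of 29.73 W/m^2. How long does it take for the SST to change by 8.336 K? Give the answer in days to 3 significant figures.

Areal heat capacity C = ρc_p × D = 3.998×10^6 × 67.19 = 2.69×10^8 J/(m^2 K).
Time required: Δt = C ΔT / F = 2.69×10^8 × 8.336 / 29.73 = 7.53×10^7 s.
In days: 7.53×10^7 s / (86400 s/day) = 872 days.

872 days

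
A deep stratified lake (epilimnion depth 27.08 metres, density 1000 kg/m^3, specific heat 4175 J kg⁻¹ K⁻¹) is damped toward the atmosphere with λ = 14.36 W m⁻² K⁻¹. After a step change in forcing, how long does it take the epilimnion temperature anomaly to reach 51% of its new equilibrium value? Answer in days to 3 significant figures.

Areal heat capacity C = ρ c_p D = 1000 × 4175 × 27.08 = 1.13×10^8 J/(m²·K).
τ = C / λ = 1.13×10^8 / 14.36 = 7.87×10^6 s.
Fraction reached: 1 − e^(−t/τ) = 0.51 ⇒ t = −τ ln(1 − 0.51) = τ × 0.713.
t = 5.62×10^6 s = 65.0 days.

65.0 days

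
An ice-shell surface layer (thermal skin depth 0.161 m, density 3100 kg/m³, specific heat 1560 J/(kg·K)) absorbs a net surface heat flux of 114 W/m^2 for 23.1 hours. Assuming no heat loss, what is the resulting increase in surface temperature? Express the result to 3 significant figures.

12.2 K

Areal heat capacity C = ρ c_p D = 3100 × 1560 × 0.161 = 7.79×10^5 J/(m^2 K).
Net heat input Q = F Δt = 114 × (23.1 hours × 3600 s/hour) = 9.48×10^6 J/m².
ΔT = Q / C = 9.48×10^6 / 7.79×10^5 = 12.2 K.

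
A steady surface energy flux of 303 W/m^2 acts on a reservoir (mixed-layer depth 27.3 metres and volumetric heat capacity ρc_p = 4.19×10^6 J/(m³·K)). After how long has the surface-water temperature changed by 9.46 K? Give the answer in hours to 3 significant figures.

992 hours

Areal heat capacity C = ρc_p × D = 4.19×10^6 × 27.3 = 1.14×10^8 J m⁻² K⁻¹.
Time required: Δt = C ΔT / F = 1.14×10^8 × 9.46 / 303 = 3.57×10^6 s.
In hours: 3.57×10^6 s / (3600 s/hour) = 992 hours.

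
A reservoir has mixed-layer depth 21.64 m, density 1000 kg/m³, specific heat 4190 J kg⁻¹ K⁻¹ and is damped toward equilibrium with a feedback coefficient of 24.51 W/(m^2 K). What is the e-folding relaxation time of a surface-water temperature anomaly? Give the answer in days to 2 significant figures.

43 days

Areal heat capacity C = ρ c_p D = 1000 × 4190 × 21.64 = 9.07×10^7 J/(m²·K).
Relaxation time τ = C / λ = 9.07×10^7 / 24.51 = 3.70×10^6 s.
In days: 3.70×10^6 s / (86400 s/day) = 42.8 days.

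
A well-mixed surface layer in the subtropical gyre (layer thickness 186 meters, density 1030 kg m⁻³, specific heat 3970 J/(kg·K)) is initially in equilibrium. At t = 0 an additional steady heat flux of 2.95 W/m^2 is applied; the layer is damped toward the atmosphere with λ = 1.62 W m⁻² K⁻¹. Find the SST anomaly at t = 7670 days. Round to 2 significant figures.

1.4 K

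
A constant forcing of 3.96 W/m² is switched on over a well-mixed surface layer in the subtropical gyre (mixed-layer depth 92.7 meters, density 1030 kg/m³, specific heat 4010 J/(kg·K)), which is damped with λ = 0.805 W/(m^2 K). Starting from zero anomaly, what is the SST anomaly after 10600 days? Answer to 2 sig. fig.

4.2 K

Areal heat capacity C = ρ c_p D = 1030 × 4010 × 92.7 = 3.83×10^8 J m⁻² K⁻¹.
τ = C / λ = 3.83×10^8 / 0.805 = 4.76×10^8 s.
Equilibrium anomaly ΔT_eq = F / λ = 3.96 / 0.805 = 4.92 K.
t = 10600 days = 9.16×10^8 s, so t/τ = 1.93.
ΔT(t) = ΔT_eq (1 − e^(−t/τ)) = 4.92 × (1 − e^−1.93) = 4.20 K.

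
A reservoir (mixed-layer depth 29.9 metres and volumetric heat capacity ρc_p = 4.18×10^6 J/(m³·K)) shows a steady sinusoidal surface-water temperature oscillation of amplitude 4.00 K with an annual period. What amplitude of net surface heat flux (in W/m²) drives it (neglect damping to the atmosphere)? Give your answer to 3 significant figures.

99.6

Areal heat capacity C = ρc_p × D = 4.18×10^6 × 29.9 = 1.25×10^8 J/(m²·K).
ω = 2π / 3.15×10^7 s = 1.99×10^-7 s⁻¹.
Cω = 1.25×10^8 × 1.99×10^-7 = 24.9 W/(m²·K).
F₀ = A × Cω = 4.00 × 24.9 = 99.6 W/m².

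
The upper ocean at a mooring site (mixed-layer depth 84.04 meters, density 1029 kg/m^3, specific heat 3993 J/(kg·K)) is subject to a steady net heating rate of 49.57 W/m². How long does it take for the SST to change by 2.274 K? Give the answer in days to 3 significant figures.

183 days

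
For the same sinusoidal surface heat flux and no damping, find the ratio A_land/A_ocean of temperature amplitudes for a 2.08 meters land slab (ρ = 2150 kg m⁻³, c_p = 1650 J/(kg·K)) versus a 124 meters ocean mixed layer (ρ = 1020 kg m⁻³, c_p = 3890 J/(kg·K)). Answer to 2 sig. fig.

67

C_ocean = 1020 × 3890 × 124 = 4.92×10^8 J/(m²·K).
C_land = 2150 × 1650 × 2.08 = 7.38×10^6 J/(m²·K).
Undamped amplitude ∝ 1/C, so A_land/A_ocean = C_ocean/C_land = 66.7.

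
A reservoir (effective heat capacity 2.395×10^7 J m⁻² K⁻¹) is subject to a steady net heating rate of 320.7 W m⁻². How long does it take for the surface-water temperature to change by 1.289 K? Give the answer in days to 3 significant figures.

Areal heat capacity C = 2.395×10^7 J m⁻² K⁻¹ (given).
Time required: Δt = C ΔT / F = 2.40×10^7 × 1.289 / 320.7 = 96300 s.
In days: 96300 s / (86400 s/day) = 1.11 days.

1.11 days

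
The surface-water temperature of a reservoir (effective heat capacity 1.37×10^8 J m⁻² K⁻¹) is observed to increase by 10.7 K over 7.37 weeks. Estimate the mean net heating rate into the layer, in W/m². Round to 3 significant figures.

329

Areal heat capacity C = 1.37×10^8 J m⁻² K⁻¹ (given).
Required heat per unit area: Q = C ΔT = 1.37×10^8 × 10.7 = 1.47×10^9 J/m².
Flux F = Q / Δt = 1.47×10^9 / 4.46×10^6 s = 329 W/m².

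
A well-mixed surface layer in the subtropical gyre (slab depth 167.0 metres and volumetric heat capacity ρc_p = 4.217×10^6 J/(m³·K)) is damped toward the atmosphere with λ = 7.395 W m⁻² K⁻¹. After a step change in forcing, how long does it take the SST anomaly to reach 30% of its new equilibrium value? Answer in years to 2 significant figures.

1.1 years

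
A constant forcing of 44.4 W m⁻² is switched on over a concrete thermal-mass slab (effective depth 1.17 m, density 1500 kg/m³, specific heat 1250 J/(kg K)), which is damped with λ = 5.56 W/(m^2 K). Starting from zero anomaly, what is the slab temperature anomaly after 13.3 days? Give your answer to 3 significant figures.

Areal heat capacity C = ρ c_p D = 1500 × 1250 × 1.17 = 2.19×10^6 J/(m²·K).
τ = C / λ = 2.19×10^6 / 5.56 = 3.95×10^5 s.
Equilibrium anomaly ΔT_eq = F / λ = 44.4 / 5.56 = 7.99 K.
t = 13.3 days = 1.15×10^6 s, so t/τ = 2.91.
ΔT(t) = ΔT_eq (1 − e^(−t/τ)) = 7.99 × (1 − e^−2.91) = 7.55 K.

7.55 K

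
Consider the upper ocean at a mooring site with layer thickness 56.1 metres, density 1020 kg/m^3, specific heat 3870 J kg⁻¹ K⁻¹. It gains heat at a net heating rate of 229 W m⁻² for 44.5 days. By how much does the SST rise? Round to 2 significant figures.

4.0 K

Areal heat capacity C = ρ c_p D = 1020 × 3870 × 56.1 = 2.21×10^8 J/(m^2 K).
Net heat input Q = F Δt = 229 × (44.5 days × 86400 s/day) = 8.80×10^8 J/m².
ΔT = Q / C = 8.80×10^8 / 2.21×10^8 = 3.98 K.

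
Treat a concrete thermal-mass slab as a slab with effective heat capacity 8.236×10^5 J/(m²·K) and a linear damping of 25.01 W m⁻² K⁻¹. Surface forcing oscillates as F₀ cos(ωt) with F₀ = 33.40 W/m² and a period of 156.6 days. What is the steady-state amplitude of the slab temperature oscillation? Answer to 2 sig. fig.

Areal heat capacity C = 8.236×10^5 J/(m²·K) (given).
Angular frequency ω = 2π / T = 2π / 1.35×10^7 s = 4.64×10^-7 s⁻¹.
√((Cω)² + λ²) = √((0.382)² + 25.01²) = 25.0 W/(m²·K).
Amplitude A = F₀ / √((Cω)²+λ²) = 33.40 / 25.0 = 1.34 K.

1.3 K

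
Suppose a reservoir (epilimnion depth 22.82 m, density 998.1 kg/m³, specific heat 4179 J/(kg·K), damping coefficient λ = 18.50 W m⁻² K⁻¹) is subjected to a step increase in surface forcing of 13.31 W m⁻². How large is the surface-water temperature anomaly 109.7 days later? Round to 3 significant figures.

0.605 K

Areal heat capacity C = ρ c_p D = 998.1 × 4179 × 22.82 = 9.52×10^7 J/(m²·K).
τ = C / λ = 9.52×10^7 / 18.50 = 5.15×10^6 s.
Equilibrium anomaly ΔT_eq = F / λ = 13.31 / 18.50 = 0.719 K.
t = 109.7 days = 9.48×10^6 s, so t/τ = 1.84.
ΔT(t) = ΔT_eq (1 − e^(−t/τ)) = 0.719 × (1 − e^−1.84) = 0.605 K.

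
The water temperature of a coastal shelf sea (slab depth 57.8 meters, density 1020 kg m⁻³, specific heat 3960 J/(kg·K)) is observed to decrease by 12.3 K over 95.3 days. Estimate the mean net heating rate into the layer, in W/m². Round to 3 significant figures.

-349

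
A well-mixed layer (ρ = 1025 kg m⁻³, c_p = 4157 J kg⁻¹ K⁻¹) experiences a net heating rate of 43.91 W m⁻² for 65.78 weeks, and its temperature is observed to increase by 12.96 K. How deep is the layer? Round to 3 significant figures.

Heat input Q = F Δt = 43.91 × 3.98×10^7 s = 1.75×10^9 J/m².
Required areal heat capacity C = Q / ΔT = 1.35×10^8 J/(m²·K).
Depth D = C / (ρ c_p) = 1.35×10^8 / (1025 × 4157) = 31.6 m.

31.6 m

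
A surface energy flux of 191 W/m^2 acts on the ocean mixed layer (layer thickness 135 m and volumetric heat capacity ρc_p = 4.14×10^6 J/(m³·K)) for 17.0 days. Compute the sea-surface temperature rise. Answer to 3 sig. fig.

Areal heat capacity C = ρc_p × D = 4.14×10^6 × 135 = 5.59×10^8 J/(m²·K).
Net heat input Q = F Δt = 191 × (17.0 days × 86400 s/day) = 2.81×10^8 J/m².
ΔT = Q / C = 2.81×10^8 / 5.59×10^8 = 0.502 K.

0.502 K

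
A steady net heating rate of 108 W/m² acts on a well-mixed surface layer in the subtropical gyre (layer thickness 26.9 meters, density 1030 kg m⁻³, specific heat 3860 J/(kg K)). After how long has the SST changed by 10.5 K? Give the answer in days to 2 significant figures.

Areal heat capacity C = ρ c_p D = 1030 × 3860 × 26.9 = 1.07×10^8 J/(m²·K).
Time required: Δt = C ΔT / F = 1.07×10^8 × 10.5 / 108 = 1.04×10^7 s.
In days: 1.04×10^7 s / (86400 s/day) = 120 days.

120 days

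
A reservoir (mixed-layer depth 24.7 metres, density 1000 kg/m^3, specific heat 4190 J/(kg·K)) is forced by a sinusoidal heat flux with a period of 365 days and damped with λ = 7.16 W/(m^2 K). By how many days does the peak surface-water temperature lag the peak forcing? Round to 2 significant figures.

72 days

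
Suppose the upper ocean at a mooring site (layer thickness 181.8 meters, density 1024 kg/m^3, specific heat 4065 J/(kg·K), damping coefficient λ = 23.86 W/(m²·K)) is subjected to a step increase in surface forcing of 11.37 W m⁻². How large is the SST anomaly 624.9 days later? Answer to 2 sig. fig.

Areal heat capacity C = ρ c_p D = 1024 × 4065 × 181.8 = 7.57×10^8 J/(m^2 K).
τ = C / λ = 7.57×10^8 / 23.86 = 3.17×10^7 s.
Equilibrium anomaly ΔT_eq = F / λ = 11.37 / 23.86 = 0.477 K.
t = 624.9 days = 5.40×10^7 s, so t/τ = 1.70.
ΔT(t) = ΔT_eq (1 − e^(−t/τ)) = 0.477 × (1 − e^−1.70) = 0.390 K.

0.39 K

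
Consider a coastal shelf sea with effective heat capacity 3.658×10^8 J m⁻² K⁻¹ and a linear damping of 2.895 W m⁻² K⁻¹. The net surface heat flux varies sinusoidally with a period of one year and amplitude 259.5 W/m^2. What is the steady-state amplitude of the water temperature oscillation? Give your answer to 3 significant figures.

Areal heat capacity C = 3.658×10^8 J m⁻² K⁻¹ (given).
Angular frequency ω = 2π / T = 2π / 3.15×10^7 s = 1.99×10^-7 s⁻¹.
√((Cω)² + λ²) = √((72.9)² + 2.895²) = 72.9 W/(m²·K).
Amplitude A = F₀ / √((Cω)²+λ²) = 259.5 / 72.9 = 3.56 K.

3.56 K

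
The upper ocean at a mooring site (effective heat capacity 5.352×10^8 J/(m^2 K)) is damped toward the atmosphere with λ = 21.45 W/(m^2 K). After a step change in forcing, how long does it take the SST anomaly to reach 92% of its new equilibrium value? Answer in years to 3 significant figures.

Areal heat capacity C = 5.352×10^8 J/(m^2 K) (given).
τ = C / λ = 5.35×10^8 / 21.45 = 2.50×10^7 s.
Fraction reached: 1 − e^(−t/τ) = 0.92 ⇒ t = −τ ln(1 − 0.92) = τ × 2.53.
t = 6.30×10^7 s = 2.00 years.

2.00 years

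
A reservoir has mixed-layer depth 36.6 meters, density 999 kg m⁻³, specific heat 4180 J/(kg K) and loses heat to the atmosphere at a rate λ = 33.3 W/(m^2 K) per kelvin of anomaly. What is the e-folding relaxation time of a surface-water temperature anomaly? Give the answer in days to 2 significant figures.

Areal heat capacity C = ρ c_p D = 999 × 4180 × 36.6 = 1.53×10^8 J m⁻² K⁻¹.
Relaxation time τ = C / λ = 1.53×10^8 / 33.3 = 4.59×10^6 s.
In days: 4.59×10^6 s / (86400 s/day) = 53.1 days.

53 days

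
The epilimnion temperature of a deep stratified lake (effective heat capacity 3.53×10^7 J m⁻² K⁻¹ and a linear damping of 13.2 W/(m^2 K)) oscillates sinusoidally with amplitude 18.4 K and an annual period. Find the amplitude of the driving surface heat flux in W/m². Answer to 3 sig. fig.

275

Areal heat capacity C = 3.53×10^7 J m⁻² K⁻¹ (given).
ω = 2π / 3.15×10^7 s = 1.99×10^-7 s⁻¹.
√((Cω)² + λ²) = √((7.03)² + 13.2²) = 15.0 W/(m²·K).
F₀ = A × √((Cω)²+λ²) = 18.4 × 15.0 = 275 W/m².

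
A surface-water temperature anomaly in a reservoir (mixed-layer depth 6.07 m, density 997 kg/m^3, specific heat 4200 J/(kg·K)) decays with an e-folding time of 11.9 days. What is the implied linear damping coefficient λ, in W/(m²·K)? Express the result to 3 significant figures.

Areal heat capacity C = ρ c_p D = 997 × 4200 × 6.07 = 2.54×10^7 J/(m²·K).
τ = 11.9 days = 1.03×10^6 s.
λ = C / τ = 2.54×10^7 / 1.03×10^6 = 24.7 W/(m²·K).

24.7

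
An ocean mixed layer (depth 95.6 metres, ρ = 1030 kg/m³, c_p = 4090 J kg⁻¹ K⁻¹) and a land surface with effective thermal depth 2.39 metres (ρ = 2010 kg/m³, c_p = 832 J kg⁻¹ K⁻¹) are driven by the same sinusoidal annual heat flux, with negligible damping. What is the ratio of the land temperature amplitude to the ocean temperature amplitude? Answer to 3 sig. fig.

101

C_ocean = 1030 × 4090 × 95.6 = 4.03×10^8 J/(m²·K).
C_land = 2010 × 832 × 2.39 = 4.00×10^6 J/(m²·K).
Undamped amplitude ∝ 1/C, so A_land/A_ocean = C_ocean/C_land = 101.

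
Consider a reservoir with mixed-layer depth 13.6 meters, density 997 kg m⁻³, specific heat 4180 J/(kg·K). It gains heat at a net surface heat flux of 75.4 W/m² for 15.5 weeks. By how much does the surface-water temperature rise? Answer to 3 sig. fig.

12.5 K

Areal heat capacity C = ρ c_p D = 997 × 4180 × 13.6 = 5.67×10^7 J/(m^2 K).
Net heat input Q = F Δt = 75.4 × (15.5 weeks × 6.048×10^5 s/week) = 7.07×10^8 J/m².
ΔT = Q / C = 7.07×10^8 / 5.67×10^7 = 12.5 K.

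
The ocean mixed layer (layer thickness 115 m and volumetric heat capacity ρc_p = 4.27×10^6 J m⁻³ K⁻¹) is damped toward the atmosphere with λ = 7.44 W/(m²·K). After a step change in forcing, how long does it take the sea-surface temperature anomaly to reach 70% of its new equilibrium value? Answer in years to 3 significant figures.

Areal heat capacity C = ρc_p × D = 4.27×10^6 × 115 = 4.91×10^8 J m⁻² K⁻¹.
τ = C / λ = 4.91×10^8 / 7.44 = 6.60×10^7 s.
Fraction reached: 1 − e^(−t/τ) = 0.70 ⇒ t = −τ ln(1 − 0.70) = τ × 1.20.
t = 7.95×10^7 s = 2.52 years.

2.52 years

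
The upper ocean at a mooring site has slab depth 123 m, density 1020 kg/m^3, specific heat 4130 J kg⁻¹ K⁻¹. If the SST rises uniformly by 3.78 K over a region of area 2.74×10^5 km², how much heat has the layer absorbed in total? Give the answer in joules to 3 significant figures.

5.37×10^20 J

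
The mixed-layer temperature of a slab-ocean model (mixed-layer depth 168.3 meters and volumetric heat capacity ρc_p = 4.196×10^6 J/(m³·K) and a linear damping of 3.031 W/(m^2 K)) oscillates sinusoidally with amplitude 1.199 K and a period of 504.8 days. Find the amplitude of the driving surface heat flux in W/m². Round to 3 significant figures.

Areal heat capacity C = ρc_p × D = 4.196×10^6 × 168.3 = 7.06×10^8 J/(m^2 K).
ω = 2π / 4.36×10^7 s = 1.44×10^-7 s⁻¹.
√((Cω)² + λ²) = √((102)² + 3.031²) = 102 W/(m²·K).
F₀ = A × √((Cω)²+λ²) = 1.199 × 102 = 122 W/m².

122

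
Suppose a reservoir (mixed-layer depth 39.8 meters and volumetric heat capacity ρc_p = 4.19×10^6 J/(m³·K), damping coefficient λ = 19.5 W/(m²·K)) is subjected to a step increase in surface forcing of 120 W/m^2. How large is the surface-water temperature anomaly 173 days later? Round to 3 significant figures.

5.08 K

Areal heat capacity C = ρc_p × D = 4.19×10^6 × 39.8 = 1.67×10^8 J/(m²·K).
τ = C / λ = 1.67×10^8 / 19.5 = 8.55×10^6 s.
Equilibrium anomaly ΔT_eq = F / λ = 120 / 19.5 = 6.15 K.
t = 173 days = 1.49×10^7 s, so t/τ = 1.75.
ΔT(t) = ΔT_eq (1 − e^(−t/τ)) = 6.15 × (1 − e^−1.75) = 5.08 K.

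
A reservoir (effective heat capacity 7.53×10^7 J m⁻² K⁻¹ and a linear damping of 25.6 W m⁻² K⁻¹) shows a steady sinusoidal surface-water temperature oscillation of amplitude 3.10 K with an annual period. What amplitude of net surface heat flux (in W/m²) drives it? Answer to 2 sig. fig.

Areal heat capacity C = 7.53×10^7 J m⁻² K⁻¹ (given).
ω = 2π / 3.15×10^7 s = 1.99×10^-7 s⁻¹.
√((Cω)² + λ²) = √((15.0)² + 25.6²) = 29.7 W/(m²·K).
F₀ = A × √((Cω)²+λ²) = 3.10 × 29.7 = 92.0 W/m².

92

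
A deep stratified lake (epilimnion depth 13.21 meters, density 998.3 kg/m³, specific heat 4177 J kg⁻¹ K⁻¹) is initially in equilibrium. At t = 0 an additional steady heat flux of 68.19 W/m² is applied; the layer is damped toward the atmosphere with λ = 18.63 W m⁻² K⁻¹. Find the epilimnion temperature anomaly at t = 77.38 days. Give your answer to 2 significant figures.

3.3 K

Areal heat capacity C = ρ c_p D = 998.3 × 4177 × 13.21 = 5.51×10^7 J m⁻² K⁻¹.
τ = C / λ = 5.51×10^7 / 18.63 = 2.96×10^6 s.
Equilibrium anomaly ΔT_eq = F / λ = 68.19 / 18.63 = 3.66 K.
t = 77.38 days = 6.69×10^6 s, so t/τ = 2.26.
ΔT(t) = ΔT_eq (1 − e^(−t/τ)) = 3.66 × (1 − e^−2.26) = 3.28 K.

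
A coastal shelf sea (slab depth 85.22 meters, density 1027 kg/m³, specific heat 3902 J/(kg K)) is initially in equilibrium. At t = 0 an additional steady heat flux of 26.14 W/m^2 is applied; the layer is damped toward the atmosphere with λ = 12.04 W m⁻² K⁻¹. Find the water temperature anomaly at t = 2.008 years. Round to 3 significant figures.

Areal heat capacity C = ρ c_p D = 1027 × 3902 × 85.22 = 3.42×10^8 J/(m²·K).
τ = C / λ = 3.42×10^8 / 12.04 = 2.84×10^7 s.
Equilibrium anomaly ΔT_eq = F / λ = 26.14 / 12.04 = 2.17 K.
t = 2.008 years = 6.34×10^7 s, so t/τ = 2.23.
ΔT(t) = ΔT_eq (1 − e^(−t/τ)) = 2.17 × (1 − e^−2.23) = 1.94 K.

1.94 K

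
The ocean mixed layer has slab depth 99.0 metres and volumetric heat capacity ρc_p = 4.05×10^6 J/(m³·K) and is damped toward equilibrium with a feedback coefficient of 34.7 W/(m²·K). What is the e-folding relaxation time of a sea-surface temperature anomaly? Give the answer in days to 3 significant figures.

Areal heat capacity C = ρc_p × D = 4.05×10^6 × 99.0 = 4.01×10^8 J m⁻² K⁻¹.
Relaxation time τ = C / λ = 4.01×10^8 / 34.7 = 1.16×10^7 s.
In days: 1.16×10^7 s / (86400 s/day) = 134 days.

134 days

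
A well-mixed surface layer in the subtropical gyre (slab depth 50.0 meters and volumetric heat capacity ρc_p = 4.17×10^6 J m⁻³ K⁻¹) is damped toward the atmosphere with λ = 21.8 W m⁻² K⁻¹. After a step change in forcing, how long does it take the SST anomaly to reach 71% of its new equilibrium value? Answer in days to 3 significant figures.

137 days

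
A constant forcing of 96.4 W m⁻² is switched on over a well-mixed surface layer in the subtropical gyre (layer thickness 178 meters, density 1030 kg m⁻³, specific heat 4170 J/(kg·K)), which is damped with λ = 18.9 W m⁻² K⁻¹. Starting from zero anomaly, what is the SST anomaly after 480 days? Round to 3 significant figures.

Areal heat capacity C = ρ c_p D = 1030 × 4170 × 178 = 7.65×10^8 J/(m^2 K).
τ = C / λ = 7.65×10^8 / 18.9 = 4.05×10^7 s.
Equilibrium anomaly ΔT_eq = F / λ = 96.4 / 18.9 = 5.10 K.
t = 480 days = 4.15×10^7 s, so t/τ = 1.03.
ΔT(t) = ΔT_eq (1 − e^(−t/τ)) = 5.10 × (1 − e^−1.03) = 3.27 K.

3.27 K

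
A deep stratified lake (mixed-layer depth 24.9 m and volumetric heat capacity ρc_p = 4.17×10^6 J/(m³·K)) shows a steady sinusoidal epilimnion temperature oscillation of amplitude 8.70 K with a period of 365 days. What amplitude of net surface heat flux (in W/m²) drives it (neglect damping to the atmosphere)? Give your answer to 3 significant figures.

180

Areal heat capacity C = ρc_p × D = 4.17×10^6 × 24.9 = 1.04×10^8 J m⁻² K⁻¹.
ω = 2π / 3.15×10^7 s = 1.99×10^-7 s⁻¹.
Cω = 1.04×10^8 × 1.99×10^-7 = 20.7 W/(m²·K).
F₀ = A × Cω = 8.70 × 20.7 = 180 W/m².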